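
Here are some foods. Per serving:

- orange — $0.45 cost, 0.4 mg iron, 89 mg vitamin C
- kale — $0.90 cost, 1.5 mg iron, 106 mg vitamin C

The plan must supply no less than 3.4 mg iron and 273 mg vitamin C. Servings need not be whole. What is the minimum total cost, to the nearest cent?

$2.15

Compare the cost at each extreme point of the feasible region.
orange only: max(3.4/0.4, 273/89) = 8.5 servings → $3.83.
kale only: max(3.4/1.5, 273/106) = 2.575 servings → $2.32.
orange + kale with both tight: 0.539 servings and 2.123 servings → $2.15.
Cheapest feasible corner: $2.15.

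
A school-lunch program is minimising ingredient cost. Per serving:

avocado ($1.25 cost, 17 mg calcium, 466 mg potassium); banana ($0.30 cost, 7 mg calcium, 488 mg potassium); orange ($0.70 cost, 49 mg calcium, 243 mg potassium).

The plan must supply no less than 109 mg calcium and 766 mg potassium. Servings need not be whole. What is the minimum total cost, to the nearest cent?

$1.66

Two binding constraints pin down two serving amounts, so the optimal mix uses at most two foods. The candidates are each food alone (scaled to the tighter of calcium/potassium) and each pair with both constraints tight.
avocado only: max(109/17, 766/466) = 6.412 servings → $8.01.
banana only: max(109/7, 766/488) = 15.57 servings → $4.67.
orange only: max(109/49, 766/243) = 3.152 servings → $2.21.
avocado + banana: intersection lies outside the first quadrant.
avocado + orange with both tight: 0.5907 servings and 2.02 servings → $2.15.
banana + orange with both tight: 0.4974 servings and 2.153 servings → $1.66.
The minimum over all feasible corners is $1.66.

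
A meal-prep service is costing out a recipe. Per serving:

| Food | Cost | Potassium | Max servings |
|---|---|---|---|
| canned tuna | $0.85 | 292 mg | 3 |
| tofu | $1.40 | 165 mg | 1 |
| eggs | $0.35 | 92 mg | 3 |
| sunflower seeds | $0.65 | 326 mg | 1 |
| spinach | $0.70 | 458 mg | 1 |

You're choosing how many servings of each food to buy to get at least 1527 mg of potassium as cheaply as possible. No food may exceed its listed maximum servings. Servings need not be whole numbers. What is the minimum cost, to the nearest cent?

Cost per mg of potassium: spinach $0.0015, sunflower seeds $0.0020, canned tuna $0.0029, eggs $0.0038, tofu $0.0085.
Take 1 serving of spinach: +458.0 mg potassium for $0.70 (total $0.70, still need 1069.0 mg).
Take 1 serving of sunflower seeds: +326.0 mg potassium for $0.65 (total $1.35, still need 743.0 mg).
Take 2.545 servings of canned tuna: +743.0 mg potassium for $2.16 (total $3.51, still need 0.0 mg).
Greedy by cheapest-per-mg is optimal for a single linear constraint, so the minimum cost is $3.51.

$3.51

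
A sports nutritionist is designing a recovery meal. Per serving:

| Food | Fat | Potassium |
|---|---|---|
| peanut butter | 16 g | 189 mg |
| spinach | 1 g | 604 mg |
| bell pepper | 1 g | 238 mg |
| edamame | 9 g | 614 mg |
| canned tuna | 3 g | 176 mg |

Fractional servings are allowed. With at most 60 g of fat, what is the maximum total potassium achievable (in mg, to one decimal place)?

36240.0 mg

Potassium per g fat: spinach 604, bell pepper 238, edamame 68.22, canned tuna 58.67, peanut butter 11.81.
With no serving limits, spend the whole fat allowance on spinach: 60 g / 1 g × 604 mg = 36240.0 mg.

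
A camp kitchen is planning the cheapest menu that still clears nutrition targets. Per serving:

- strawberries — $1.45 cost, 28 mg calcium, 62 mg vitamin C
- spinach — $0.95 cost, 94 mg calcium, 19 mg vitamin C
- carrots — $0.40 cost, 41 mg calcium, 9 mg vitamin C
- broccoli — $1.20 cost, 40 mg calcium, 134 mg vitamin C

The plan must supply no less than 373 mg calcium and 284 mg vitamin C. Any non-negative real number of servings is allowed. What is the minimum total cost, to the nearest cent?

$4.95

An LP optimum is at a vertex; with two nutrient constraints at most two foods are used. Check each candidate.
strawberries only: max(373/28, 284/62) = 13.32 servings → $19.32.
spinach only: max(373/94, 284/19) = 14.95 servings → $14.20.
carrots only: max(373/41, 284/9) = 31.56 servings → $12.62.
broccoli only: max(373/40, 284/134) = 9.325 servings → $11.19.
strawberries + spinach with both tight: 3.703 servings and 2.865 servings → $8.09.
strawberries + carrots with both tight: 3.619 servings and 6.626 servings → $7.90.
strawberries + broccoli: intersection lies outside the first quadrant.
spinach + carrots: intersection lies outside the first quadrant.
spinach + broccoli with both tight: 3.263 servings and 1.657 servings → $5.09.
carrots + broccoli with both tight: 7.523 servings and 1.614 servings → $4.95.
Cheapest feasible corner: $4.95.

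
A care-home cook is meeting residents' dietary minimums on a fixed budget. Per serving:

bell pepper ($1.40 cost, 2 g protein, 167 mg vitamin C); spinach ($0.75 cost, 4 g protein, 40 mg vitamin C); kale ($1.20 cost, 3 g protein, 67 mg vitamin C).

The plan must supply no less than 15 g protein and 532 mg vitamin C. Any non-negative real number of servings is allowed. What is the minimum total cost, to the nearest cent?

This is a tiny linear program; its minimum lies at a vertex of the feasible set. List the vertices and price them.
bell pepper only: max(15/2, 532/167) = 7.5 servings → $10.50.
spinach only: max(15/4, 532/40) = 13.3 servings → $9.97.
kale only: max(15/3, 532/67) = 7.94 servings → $9.53.
bell pepper + spinach with both tight: 2.599 servings and 2.451 servings → $5.48.
bell pepper + kale with both tight: 1.61 servings and 3.926 servings → $6.97.
spinach + kale: the both-tight solution has a negative serving — not a feasible corner.
Cheapest feasible corner: $5.48.

$5.48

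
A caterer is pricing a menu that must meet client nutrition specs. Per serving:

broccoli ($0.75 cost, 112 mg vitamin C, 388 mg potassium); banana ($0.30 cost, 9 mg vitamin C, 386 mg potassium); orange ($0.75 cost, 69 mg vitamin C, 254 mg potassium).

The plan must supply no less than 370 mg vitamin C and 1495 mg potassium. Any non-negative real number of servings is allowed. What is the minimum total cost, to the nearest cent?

$2.62

broccoli only: max(370/112, 1495/388) = 3.853 servings → $2.89.
banana only: max(370/9, 1495/386) = 41.11 servings → $12.33.
orange only: max(370/69, 1495/254) = 5.886 servings → $4.41.
broccoli + banana with both tight: 3.255 servings and 0.6009 servings → $2.62.
broccoli + orange with both targets exact would need a negative amount; discard.
banana + orange with both tight: 0.3768 servings and 5.313 servings → $4.10.
So the least-cost plan costs $2.62.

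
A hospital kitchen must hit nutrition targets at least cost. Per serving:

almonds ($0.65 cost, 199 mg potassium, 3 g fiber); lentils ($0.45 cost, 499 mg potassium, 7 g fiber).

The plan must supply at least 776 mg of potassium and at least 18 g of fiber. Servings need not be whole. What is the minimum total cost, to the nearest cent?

Two binding constraints pin down two serving amounts, so the optimal mix uses at most two foods. The candidates are each food alone (scaled to the tighter of potassium/fiber) and each pair with both constraints tight.
almonds only: max(776/199, 18/3) = 6 servings → $3.90.
lentils only: max(776/499, 18/7) = 2.571 servings → $1.16.
almonds + lentils: intersection lies outside the first quadrant.
So the least-cost plan costs $1.16.

$1.16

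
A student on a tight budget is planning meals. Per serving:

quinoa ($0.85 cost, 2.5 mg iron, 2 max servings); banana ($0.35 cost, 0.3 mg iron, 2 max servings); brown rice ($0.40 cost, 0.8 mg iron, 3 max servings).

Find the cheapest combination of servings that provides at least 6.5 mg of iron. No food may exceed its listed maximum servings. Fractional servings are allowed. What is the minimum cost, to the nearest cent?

$2.45

Cost per mg of iron: quinoa $0.3400, brown rice $0.5000, banana $1.1667.
Take 2 servings of quinoa: +5.0 mg iron for $1.70 (total $1.70, still need 1.5 mg).
Take 1.875 servings of brown rice: +1.5 mg iron for $0.75 (total $2.45, still need 0.0 mg).
Filling from the cheapest source first is optimal under one linear minimum: $2.45.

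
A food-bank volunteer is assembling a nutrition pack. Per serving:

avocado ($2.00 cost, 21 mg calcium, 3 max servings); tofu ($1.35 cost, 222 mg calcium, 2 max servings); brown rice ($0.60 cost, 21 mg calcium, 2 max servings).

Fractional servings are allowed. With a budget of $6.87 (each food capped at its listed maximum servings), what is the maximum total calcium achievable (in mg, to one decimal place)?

Calcium per dollar: tofu 164.4, brown rice 35, avocado 10.5.
Take 2 servings of tofu: spends $2.70, +444.0 mg calcium (running total 444.0 mg).
Take 2 servings of brown rice: spends $1.20, +42.0 mg calcium (running total 486.0 mg).
Take 1.485 servings of avocado: spends $2.97, +31.2 mg calcium (running total 517.2 mg).
Greedy by best ratio exhausts the cost allowance optimally: 517.2 mg.

517.2 mg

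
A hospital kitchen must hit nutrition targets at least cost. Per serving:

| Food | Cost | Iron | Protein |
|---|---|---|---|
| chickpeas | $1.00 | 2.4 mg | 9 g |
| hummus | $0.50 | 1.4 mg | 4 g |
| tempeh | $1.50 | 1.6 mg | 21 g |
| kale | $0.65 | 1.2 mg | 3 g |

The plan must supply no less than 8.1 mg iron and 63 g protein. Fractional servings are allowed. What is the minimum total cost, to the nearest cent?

$5.15

Two binding constraints pin down two serving amounts, so the optimal mix uses at most two foods. The candidates are each food alone (scaled to the tighter of iron/protein) and each pair with both constraints tight.
chickpeas only: max(8.1/2.4, 63/9) = 7 servings → $7.00.
hummus only: max(8.1/1.4, 63/4) = 15.75 servings → $7.88.
tempeh only: max(8.1/1.6, 63/21) = 5.062 servings → $7.59.
kale only: max(8.1/1.2, 63/3) = 21 servings → $13.65.
chickpeas + hummus with both targets exact would need a negative amount; discard.
chickpeas + tempeh with both tight: 1.925 servings and 2.175 servings → $5.19.
chickpeas + kale: the both-tight solution has a negative serving — not a feasible corner.
hummus + tempeh with both tight: 3.013 servings and 2.426 servings → $5.15.
hummus + kale: intersection lies outside the first quadrant.
tempeh + kale with both tight: 2.515 servings and 3.397 servings → $5.98.
So the least-cost plan costs $5.15.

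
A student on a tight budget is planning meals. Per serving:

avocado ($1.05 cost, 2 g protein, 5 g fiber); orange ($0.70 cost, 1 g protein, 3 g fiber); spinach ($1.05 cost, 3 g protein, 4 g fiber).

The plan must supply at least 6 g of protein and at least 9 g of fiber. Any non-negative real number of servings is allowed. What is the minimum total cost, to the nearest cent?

Compare the cost at each extreme point of the feasible region.
avocado only: max(6/2, 9/5) = 3 servings → $3.15.
orange only: max(6/1, 9/3) = 6 servings → $4.20.
spinach only: max(6/3, 9/4) = 2.25 servings → $2.36.
avocado + orange: intersection lies outside the first quadrant.
avocado + spinach with both tight: 0.4286 servings and 1.714 servings → $2.25.
orange + spinach with both tight: 0.6 servings and 1.8 servings → $2.31.
Cheapest feasible corner: $2.25.

$2.25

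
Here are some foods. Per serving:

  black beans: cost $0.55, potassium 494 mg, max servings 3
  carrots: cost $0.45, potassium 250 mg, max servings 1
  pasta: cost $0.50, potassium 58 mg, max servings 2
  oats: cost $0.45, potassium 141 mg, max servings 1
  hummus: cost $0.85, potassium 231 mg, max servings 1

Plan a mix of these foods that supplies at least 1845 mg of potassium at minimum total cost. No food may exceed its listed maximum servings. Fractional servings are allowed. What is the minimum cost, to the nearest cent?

$2.46

Cost per mg of potassium: black beans $0.0011, carrots $0.0018, oats $0.0032, hummus $0.0037, pasta $0.0086.
Take 3 servings of black beans: +1482.0 mg potassium for $1.65 (total $1.65, still need 363.0 mg).
Take 1 serving of carrots: +250.0 mg potassium for $0.45 (total $2.10, still need 113.0 mg).
Take 0.8014 servings of oats: +113.0 mg potassium for $0.36 (total $2.46, still need 0.0 mg).
Greedy by cheapest-per-mg is optimal for a single linear constraint, so the minimum cost is $2.46.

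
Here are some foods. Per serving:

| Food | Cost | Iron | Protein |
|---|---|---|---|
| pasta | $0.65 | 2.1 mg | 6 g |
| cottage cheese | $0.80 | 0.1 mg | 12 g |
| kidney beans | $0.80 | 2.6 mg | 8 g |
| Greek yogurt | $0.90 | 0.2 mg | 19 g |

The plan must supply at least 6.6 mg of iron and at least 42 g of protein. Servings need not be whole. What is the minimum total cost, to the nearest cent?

This is a tiny linear program; its minimum lies at a vertex of the feasible set. List the vertices and price them.
pasta only: max(6.6/2.1, 42/6) = 7 servings → $4.55.
cottage cheese only: max(6.6/0.1, 42/12) = 66 servings → $52.80.
kidney beans only: max(6.6/2.6, 42/8) = 5.25 servings → $4.20.
Greek yogurt only: max(6.6/0.2, 42/19) = 33 servings → $29.70.
pasta + cottage cheese with both tight: 3.049 servings and 1.976 servings → $3.56.
pasta + kidney beans: intersection lies outside the first quadrant.
pasta + Greek yogurt with both tight: 3.023 servings and 1.256 servings → $3.10.
cottage cheese + kidney beans with both tight: 1.855 servings and 2.467 servings → $3.46.
cottage cheese + Greek yogurt with both targets exact would need a negative amount; discard.
kidney beans + Greek yogurt with both tight: 2.448 servings and 1.18 servings → $3.02.
So the least-cost plan costs $3.02.

$3.02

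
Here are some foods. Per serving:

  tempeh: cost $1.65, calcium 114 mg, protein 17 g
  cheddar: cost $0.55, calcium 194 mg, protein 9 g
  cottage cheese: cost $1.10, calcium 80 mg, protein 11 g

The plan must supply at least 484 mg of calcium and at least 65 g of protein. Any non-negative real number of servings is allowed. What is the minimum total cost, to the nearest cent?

$3.97

A basic optimal solution has at most two foods positive. Try each food alone and each pair with both targets met exactly.
tempeh only: max(484/114, 65/17) = 4.246 servings → $7.01.
cheddar only: max(484/194, 65/9) = 7.222 servings → $3.97.
cottage cheese only: max(484/80, 65/11) = 6.05 servings → $6.66.
tempeh + cheddar with both tight: 3.633 servings and 0.36 servings → $6.19.
tempeh + cottage cheese with both targets exact would need a negative amount; discard.
cheddar + cottage cheese with both tight: 0.08769 servings and 5.837 servings → $6.47.
The minimum over all feasible corners is $3.97.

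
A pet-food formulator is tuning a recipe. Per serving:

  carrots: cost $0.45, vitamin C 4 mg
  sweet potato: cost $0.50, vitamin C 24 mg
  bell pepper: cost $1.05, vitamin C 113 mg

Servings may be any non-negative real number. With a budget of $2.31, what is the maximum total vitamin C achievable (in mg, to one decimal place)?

Vitamin C per dollar: bell pepper 107.6, sweet potato 48, carrots 8.889.
With no serving limits, spend the whole cost allowance on bell pepper: $2.31 / $1.05 × 113 mg = 248.6 mg.

248.6 mg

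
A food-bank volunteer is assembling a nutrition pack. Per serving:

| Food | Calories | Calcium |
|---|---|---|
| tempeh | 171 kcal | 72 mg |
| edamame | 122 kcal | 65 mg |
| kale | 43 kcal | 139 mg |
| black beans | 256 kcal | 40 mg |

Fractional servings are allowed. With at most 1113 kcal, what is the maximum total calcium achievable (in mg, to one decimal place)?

3597.8 mg

Calcium per kcal: kale 3.233, edamame 0.5328, tempeh 0.4211, black beans 0.1562.
With no serving limits, spend the whole calories allowance on kale: 1113 kcal / 43 kcal × 139 mg = 3597.8 mg.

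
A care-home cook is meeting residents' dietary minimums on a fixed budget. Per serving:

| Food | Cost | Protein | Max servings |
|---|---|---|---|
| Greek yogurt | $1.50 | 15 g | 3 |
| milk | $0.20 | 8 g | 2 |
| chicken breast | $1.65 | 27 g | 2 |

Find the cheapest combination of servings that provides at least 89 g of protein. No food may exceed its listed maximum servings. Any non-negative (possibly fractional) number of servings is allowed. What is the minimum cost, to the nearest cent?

Cost per g of protein: milk $0.0250, chicken breast $0.0611, Greek yogurt $0.1000.
Take 2 servings of milk: +16.0 g protein for $0.40 (total $0.40, still need 73.0 g).
Take 2 servings of chicken breast: +54.0 g protein for $3.30 (total $3.70, still need 19.0 g).
Take 1.267 servings of Greek yogurt: +19.0 g protein for $1.90 (total $5.60, still need 0.0 g).
Greedy by cheapest-per-g is optimal for a single linear constraint, so the minimum cost is $5.60.

$5.60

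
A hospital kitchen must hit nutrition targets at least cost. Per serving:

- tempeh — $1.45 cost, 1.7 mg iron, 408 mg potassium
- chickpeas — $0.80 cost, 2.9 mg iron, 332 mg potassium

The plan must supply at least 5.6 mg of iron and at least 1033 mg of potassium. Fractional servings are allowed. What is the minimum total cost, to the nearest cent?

$2.49

Minimising a linear cost over {iron ≥ 5.6, potassium ≥ 1033, servings ≥ 0} — the optimum is at a vertex, using one or two foods.
tempeh only: max(5.6/1.7, 1033/408) = 3.294 servings → $4.78.
chickpeas only: max(5.6/2.9, 1033/332) = 3.111 servings → $2.49.
tempeh + chickpeas with both tight: 1.837 servings and 0.8544 servings → $3.35.
Cheapest feasible corner: $2.49.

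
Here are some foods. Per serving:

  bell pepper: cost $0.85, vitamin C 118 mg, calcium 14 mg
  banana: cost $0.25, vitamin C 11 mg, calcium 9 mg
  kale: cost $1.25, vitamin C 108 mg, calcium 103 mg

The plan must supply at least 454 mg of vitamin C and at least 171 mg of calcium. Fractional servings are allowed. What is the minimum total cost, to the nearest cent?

bell pepper only: max(454/118, 171/14) = 12.21 servings → $10.38.
banana only: max(454/11, 171/9) = 41.27 servings → $10.32.
kale only: max(454/108, 171/103) = 4.204 servings → $5.25.
bell pepper + banana with both tight: 2.428 servings and 15.22 servings → $5.87.
bell pepper + kale with both tight: 2.659 servings and 1.299 servings → $3.88.
banana + kale: the both-tight solution has a negative serving — not a feasible corner.
So the least-cost plan costs $3.88.

$3.88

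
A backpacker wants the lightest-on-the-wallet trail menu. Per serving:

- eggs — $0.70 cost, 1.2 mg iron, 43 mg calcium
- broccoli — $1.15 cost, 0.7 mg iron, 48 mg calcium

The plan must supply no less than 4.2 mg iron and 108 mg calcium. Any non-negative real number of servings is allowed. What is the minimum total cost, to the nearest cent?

$2.45

A basic optimal solution has at most two foods positive. Try each food alone and each pair with both targets met exactly.
eggs only: max(4.2/1.2, 108/43) = 3.5 servings → $2.45.
broccoli only: max(4.2/0.7, 108/48) = 6 servings → $6.90.
eggs + broccoli with both targets exact would need a negative amount; discard.
So the least-cost plan costs $2.45.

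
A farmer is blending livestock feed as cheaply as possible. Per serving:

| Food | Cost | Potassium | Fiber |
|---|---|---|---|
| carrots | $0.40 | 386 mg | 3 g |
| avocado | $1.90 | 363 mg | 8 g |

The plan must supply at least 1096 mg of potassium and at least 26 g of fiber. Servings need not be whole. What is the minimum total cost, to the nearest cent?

Check every corner: each single food scaled to meet both minima, and each pair solved so both constraints bind.
carrots only: max(1096/386, 26/3) = 8.667 servings → $3.47.
avocado only: max(1096/363, 26/8) = 3.25 servings → $6.17.
carrots + avocado: the both-tight solution has a negative serving — not a feasible corner.
Cheapest feasible corner: $3.47.

$3.47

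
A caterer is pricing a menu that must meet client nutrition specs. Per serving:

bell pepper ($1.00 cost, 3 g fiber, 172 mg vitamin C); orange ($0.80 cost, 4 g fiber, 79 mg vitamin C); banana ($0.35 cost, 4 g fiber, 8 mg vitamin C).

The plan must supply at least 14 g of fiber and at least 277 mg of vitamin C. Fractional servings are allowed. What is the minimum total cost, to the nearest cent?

$2.33

For a min-cost LP with two ≥-constraints, a basic feasible solution has at most two positive variables.
bell pepper only: max(14/3, 277/172) = 4.667 servings → $4.67.
orange only: max(14/4, 277/79) = 3.506 servings → $2.81.
banana only: max(14/4, 277/8) = 34.62 servings → $12.12.
bell pepper + orange with both tight: 0.004435 servings and 3.497 servings → $2.80.
bell pepper + banana with both tight: 1.5 servings and 2.375 servings → $2.33.
orange + banana with both targets exact would need a negative amount; discard.
So the least-cost plan costs $2.33.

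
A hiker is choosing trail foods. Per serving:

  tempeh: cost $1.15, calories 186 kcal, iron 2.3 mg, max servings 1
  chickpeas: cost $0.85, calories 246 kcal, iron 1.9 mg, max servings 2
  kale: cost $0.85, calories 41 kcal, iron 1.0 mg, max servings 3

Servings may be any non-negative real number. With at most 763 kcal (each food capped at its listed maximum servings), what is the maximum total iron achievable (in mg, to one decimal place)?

8.8 mg

Iron per kcal: kale 0.02439, tempeh 0.01237, chickpeas 0.007724.
Take 3 servings of kale: uses 123 kcal, +3.0 mg iron (running total 3.0 mg).
Take 1 serving of tempeh: uses 186 kcal, +2.3 mg iron (running total 5.3 mg).
Take 1.846 servings of chickpeas: uses 454 kcal, +3.5 mg iron (running total 8.8 mg).
Greedy by best ratio exhausts the calories allowance optimally: 8.8 mg.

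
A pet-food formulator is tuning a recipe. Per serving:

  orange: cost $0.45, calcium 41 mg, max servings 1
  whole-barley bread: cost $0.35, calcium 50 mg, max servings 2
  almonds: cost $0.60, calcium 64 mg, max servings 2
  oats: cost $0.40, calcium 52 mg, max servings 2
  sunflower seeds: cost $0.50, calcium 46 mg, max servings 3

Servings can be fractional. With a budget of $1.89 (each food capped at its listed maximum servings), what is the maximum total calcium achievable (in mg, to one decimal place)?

Calcium per dollar: whole-barley bread 142.9, oats 130, almonds 106.7, sunflower seeds 92, orange 91.11.
Take 2 servings of whole-barley bread: spends $0.70, +100.0 mg calcium (running total 100.0 mg).
Take 2 servings of oats: spends $0.80, +104.0 mg calcium (running total 204.0 mg).
Take 0.65 servings of almonds: spends $0.39, +41.6 mg calcium (running total 245.6 mg).
Filling greedily by calcium-per-dollar is optimal for one linear limit, giving 245.6 mg.

245.6 mg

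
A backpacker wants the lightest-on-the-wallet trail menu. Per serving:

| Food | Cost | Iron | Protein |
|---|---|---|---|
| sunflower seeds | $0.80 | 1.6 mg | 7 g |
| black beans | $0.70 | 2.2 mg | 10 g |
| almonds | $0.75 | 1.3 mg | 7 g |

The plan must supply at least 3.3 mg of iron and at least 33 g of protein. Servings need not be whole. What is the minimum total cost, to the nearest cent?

$2.31

Two binding constraints pin down two serving amounts, so the optimal mix uses at most two foods. The candidates are each food alone (scaled to the tighter of iron/protein) and each pair with both constraints tight.
sunflower seeds only: max(3.3/1.6, 33/7) = 4.714 servings → $3.77.
black beans only: max(3.3/2.2, 33/10) = 3.3 servings → $2.31.
almonds only: max(3.3/1.3, 33/7) = 4.714 servings → $3.54.
sunflower seeds + black beans: intersection lies outside the first quadrant.
sunflower seeds + almonds: the both-tight solution has a negative serving — not a feasible corner.
black beans + almonds: the both-tight solution has a negative serving — not a feasible corner.
So the least-cost plan costs $2.31.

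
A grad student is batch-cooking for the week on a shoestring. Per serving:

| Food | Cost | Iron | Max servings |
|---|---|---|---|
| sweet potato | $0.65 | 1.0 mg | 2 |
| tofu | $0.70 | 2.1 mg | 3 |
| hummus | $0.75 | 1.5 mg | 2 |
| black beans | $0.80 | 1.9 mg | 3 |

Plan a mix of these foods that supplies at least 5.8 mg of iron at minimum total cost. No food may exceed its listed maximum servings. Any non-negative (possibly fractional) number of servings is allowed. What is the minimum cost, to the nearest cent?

Cost per mg of iron: tofu $0.3333, black beans $0.4211, hummus $0.5000, sweet potato $0.6500.
Take 2.762 servings of tofu: +5.8 mg iron for $1.93 (total $1.93, still need 0.0 mg).
Filling from the cheapest source first is optimal under one linear minimum: $1.93.

$1.93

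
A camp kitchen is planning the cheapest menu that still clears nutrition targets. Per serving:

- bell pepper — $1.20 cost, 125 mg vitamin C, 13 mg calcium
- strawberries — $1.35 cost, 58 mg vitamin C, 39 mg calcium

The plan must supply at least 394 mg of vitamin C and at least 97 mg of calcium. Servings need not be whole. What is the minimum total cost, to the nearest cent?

$5.13

An LP optimum is at a vertex; with two nutrient constraints at most two foods are used. Check each candidate.
bell pepper only: max(394/125, 97/13) = 7.462 servings → $8.95.
strawberries only: max(394/58, 97/39) = 6.793 servings → $9.17.
bell pepper + strawberries with both tight: 2.364 servings and 1.699 servings → $5.13.
Cheapest feasible corner: $5.13.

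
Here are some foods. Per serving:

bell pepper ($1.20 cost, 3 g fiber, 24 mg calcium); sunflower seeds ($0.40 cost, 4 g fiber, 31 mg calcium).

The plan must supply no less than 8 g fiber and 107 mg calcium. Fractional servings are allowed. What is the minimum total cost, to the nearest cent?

The cheapest plan sits at a corner of the feasible region — with two constraints it uses at most two foods.
bell pepper only: max(8/3, 107/24) = 4.458 servings → $5.35.
sunflower seeds only: max(8/4, 107/31) = 3.452 servings → $1.38.
bell pepper + sunflower seeds: intersection lies outside the first quadrant.
Cheapest feasible corner: $1.38.

$1.38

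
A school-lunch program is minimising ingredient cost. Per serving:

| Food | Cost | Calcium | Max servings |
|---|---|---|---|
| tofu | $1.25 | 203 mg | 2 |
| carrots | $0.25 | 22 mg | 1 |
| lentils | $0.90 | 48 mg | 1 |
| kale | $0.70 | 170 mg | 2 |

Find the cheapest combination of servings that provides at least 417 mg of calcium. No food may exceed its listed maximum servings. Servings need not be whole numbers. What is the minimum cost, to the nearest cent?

Cost per mg of calcium: kale $0.0041, tofu $0.0062, carrots $0.0114, lentils $0.0187.
Take 2 servings of kale: +340.0 mg calcium for $1.40 (total $1.40, still need 77.0 mg).
Take 0.3793 servings of tofu: +77.0 mg calcium for $0.47 (total $1.87, still need 0.0 mg).
Filling from the cheapest source first is optimal under one linear minimum: $1.87.

$1.87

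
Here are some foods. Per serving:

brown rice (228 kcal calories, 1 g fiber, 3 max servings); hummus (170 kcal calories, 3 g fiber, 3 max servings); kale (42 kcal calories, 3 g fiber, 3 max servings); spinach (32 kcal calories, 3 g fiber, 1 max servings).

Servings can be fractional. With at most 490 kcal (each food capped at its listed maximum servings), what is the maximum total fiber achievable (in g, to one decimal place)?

Fiber per kcal: spinach 0.09375, kale 0.07143, hummus 0.01765, brown rice 0.004386.
Take 1 serving of spinach: uses 32 kcal, +3.0 g fiber (running total 3.0 g).
Take 3 servings of kale: uses 126 kcal, +9.0 g fiber (running total 12.0 g).
Take 1.953 servings of hummus: uses 332 kcal, +5.9 g fiber (running total 17.9 g).
Greedy by best ratio exhausts the calories allowance optimally: 17.9 g.

17.9 g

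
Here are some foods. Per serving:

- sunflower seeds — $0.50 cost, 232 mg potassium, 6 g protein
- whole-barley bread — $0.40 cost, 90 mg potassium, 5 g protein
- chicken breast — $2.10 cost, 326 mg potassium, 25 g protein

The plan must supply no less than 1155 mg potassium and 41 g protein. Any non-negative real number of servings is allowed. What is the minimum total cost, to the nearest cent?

$3.35

Check every corner: each single food scaled to meet both minima, and each pair solved so both constraints bind.
sunflower seeds only: max(1155/232, 41/6) = 6.833 servings → $3.42.
whole-barley bread only: max(1155/90, 41/5) = 12.83 servings → $5.13.
chicken breast only: max(1155/326, 41/25) = 3.543 servings → $7.44.
sunflower seeds + whole-barley bread with both tight: 3.363 servings and 4.165 servings → $3.35.
sunflower seeds + chicken breast with both tight: 4.035 servings and 0.6717 servings → $3.43.
whole-barley bread + chicken breast: the both-tight solution has a negative serving — not a feasible corner.
The minimum over all feasible corners is $3.35.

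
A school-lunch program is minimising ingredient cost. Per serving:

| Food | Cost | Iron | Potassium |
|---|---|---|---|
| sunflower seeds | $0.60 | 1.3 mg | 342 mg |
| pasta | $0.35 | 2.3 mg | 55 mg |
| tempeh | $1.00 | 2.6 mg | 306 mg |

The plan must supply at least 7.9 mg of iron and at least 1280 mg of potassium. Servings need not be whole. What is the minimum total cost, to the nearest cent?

$2.61

At the optimum either one food covers both requirements or two foods hit both targets exactly; no other combination can be cheaper.
sunflower seeds only: max(7.9/1.3, 1280/342) = 6.077 servings → $3.65.
pasta only: max(7.9/2.3, 1280/55) = 23.27 servings → $8.15.
tempeh only: max(7.9/2.6, 1280/306) = 4.183 servings → $4.18.
sunflower seeds + pasta with both tight: 3.509 servings and 1.451 servings → $2.61.
sunflower seeds + tempeh with both tight: 1.853 servings and 2.112 servings → $3.22.
pasta + tempeh: the both-tight solution has a negative serving — not a feasible corner.
So the least-cost plan costs $2.61.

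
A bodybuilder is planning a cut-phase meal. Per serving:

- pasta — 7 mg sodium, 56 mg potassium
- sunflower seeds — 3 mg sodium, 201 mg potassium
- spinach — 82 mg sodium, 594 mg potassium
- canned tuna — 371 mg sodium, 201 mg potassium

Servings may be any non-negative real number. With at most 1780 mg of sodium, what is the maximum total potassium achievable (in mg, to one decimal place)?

119260.0 mg

Potassium per mg sodium: sunflower seeds 67, pasta 8, spinach 7.244, canned tuna 0.5418.
With no serving limits, spend the whole sodium allowance on sunflower seeds: 1780 mg / 3 mg × 201 mg = 119260.0 mg.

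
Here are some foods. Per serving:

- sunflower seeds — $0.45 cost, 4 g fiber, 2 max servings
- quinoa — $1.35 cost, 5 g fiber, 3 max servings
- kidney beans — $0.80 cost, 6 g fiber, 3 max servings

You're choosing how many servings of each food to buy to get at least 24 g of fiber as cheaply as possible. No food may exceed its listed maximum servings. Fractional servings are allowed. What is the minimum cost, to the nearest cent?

$3.03

Cost per g of fiber: sunflower seeds $0.1125, kidney beans $0.1333, quinoa $0.2700.
Take 2 servings of sunflower seeds: +8.0 g fiber for $0.90 (total $0.90, still need 16.0 g).
Take 2.667 servings of kidney beans: +16.0 g fiber for $2.13 (total $3.03, still need 0.0 g).
Greedy by cheapest-per-g is optimal for a single linear constraint, so the minimum cost is $3.03.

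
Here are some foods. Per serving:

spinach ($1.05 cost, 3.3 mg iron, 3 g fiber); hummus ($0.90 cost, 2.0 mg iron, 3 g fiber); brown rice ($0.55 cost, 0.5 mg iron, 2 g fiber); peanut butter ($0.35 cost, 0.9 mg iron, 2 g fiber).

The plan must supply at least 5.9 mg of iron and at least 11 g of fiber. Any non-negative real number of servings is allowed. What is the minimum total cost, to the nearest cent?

$2.18

For a min-cost LP with two ≥-constraints, a basic feasible solution has at most two positive variables.
spinach only: max(5.9/3.3, 11/3) = 3.667 servings → $3.85.
hummus only: max(5.9/2.0, 11/3) = 3.667 servings → $3.30.
brown rice only: max(5.9/0.5, 11/2) = 11.8 servings → $6.49.
peanut butter only: max(5.9/0.9, 11/2) = 6.556 servings → $2.29.
spinach + hummus: intersection lies outside the first quadrant.
spinach + brown rice with both tight: 1.235 servings and 3.647 servings → $3.30.
spinach + peanut butter with both tight: 0.4872 servings and 4.769 servings → $2.18.
hummus + brown rice with both tight: 2.52 servings and 1.72 servings → $3.21.
hummus + peanut butter with both tight: 1.462 servings and 3.308 servings → $2.47.
brown rice + peanut butter: the both-tight solution has a negative serving — not a feasible corner.
So the least-cost plan costs $2.18.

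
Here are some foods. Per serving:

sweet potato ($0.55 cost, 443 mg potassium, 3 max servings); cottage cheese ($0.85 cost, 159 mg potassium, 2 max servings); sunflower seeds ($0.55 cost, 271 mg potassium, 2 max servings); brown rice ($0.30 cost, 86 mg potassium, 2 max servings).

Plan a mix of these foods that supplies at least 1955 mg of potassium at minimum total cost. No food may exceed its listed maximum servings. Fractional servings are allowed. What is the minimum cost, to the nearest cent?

Cost per mg of potassium: sweet potato $0.0012, sunflower seeds $0.0020, brown rice $0.0035, cottage cheese $0.0053.
Take 3 servings of sweet potato: +1329.0 mg potassium for $1.65 (total $1.65, still need 626.0 mg).
Take 2 servings of sunflower seeds: +542.0 mg potassium for $1.10 (total $2.75, still need 84.0 mg).
Take 0.9767 servings of brown rice: +84.0 mg potassium for $0.29 (total $3.04, still need 0.0 mg).
Greedy by cheapest-per-mg is optimal for a single linear constraint, so the minimum cost is $3.04.

$3.04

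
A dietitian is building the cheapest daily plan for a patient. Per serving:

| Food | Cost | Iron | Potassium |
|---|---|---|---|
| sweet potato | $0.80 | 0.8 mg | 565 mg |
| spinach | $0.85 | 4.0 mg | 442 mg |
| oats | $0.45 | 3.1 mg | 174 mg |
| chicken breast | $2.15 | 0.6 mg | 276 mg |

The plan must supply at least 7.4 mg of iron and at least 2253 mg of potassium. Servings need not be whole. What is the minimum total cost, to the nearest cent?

Compare the cost at each extreme point of the feasible region.
sweet potato only: max(7.4/0.8, 2253/565) = 9.25 servings → $7.40.
spinach only: max(7.4/4.0, 2253/442) = 5.097 servings → $4.33.
oats only: max(7.4/3.1, 2253/174) = 12.95 servings → $5.83.
chicken breast only: max(7.4/0.6, 2253/276) = 12.33 servings → $26.52.
sweet potato + spinach with both tight: 3.012 servings and 1.248 servings → $3.47.
sweet potato + oats with both tight: 3.533 servings and 1.475 servings → $3.49.
sweet potato + chicken breast: the both-tight solution has a negative serving — not a feasible corner.
spinach + oats with both targets exact would need a negative amount; discard.
spinach + chicken breast with both tight: 0.8233 servings and 6.845 servings → $15.42.
oats + chicken breast with both tight: 0.9193 servings and 7.583 servings → $16.72.
Cheapest feasible corner: $3.47.

$3.47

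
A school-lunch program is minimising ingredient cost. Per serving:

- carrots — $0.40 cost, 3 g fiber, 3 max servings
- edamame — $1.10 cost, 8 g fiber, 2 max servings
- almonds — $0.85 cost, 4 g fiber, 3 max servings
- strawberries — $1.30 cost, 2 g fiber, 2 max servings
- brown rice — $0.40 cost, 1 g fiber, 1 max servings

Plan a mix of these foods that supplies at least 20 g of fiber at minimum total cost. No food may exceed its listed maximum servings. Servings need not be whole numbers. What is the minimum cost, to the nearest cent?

$2.71

Cost per g of fiber: carrots $0.1333, edamame $0.1375, almonds $0.2125, brown rice $0.4000, strawberries $0.6500.
Take 3 servings of carrots: +9.0 g fiber for $1.20 (total $1.20, still need 11.0 g).
Take 1.375 servings of edamame: +11.0 g fiber for $1.51 (total $2.71, still need 0.0 g).
Greedy by cheapest-per-g is optimal for a single linear constraint, so the minimum cost is $2.71.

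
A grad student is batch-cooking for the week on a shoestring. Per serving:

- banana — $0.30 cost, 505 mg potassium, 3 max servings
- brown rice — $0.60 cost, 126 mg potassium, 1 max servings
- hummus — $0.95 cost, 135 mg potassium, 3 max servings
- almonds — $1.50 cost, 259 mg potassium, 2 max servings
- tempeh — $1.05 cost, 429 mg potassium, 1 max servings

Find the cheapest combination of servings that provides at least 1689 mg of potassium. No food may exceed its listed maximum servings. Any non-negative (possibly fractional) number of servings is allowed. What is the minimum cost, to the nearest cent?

Cost per mg of potassium: banana $0.0006, tempeh $0.0024, brown rice $0.0048, almonds $0.0058, hummus $0.0070.
Take 3 servings of banana: +1515.0 mg potassium for $0.90 (total $0.90, still need 174.0 mg).
Take 0.4056 servings of tempeh: +174.0 mg potassium for $0.43 (total $1.33, still need 0.0 mg).
Greedy by cheapest-per-mg is optimal for a single linear constraint, so the minimum cost is $1.33.

$1.33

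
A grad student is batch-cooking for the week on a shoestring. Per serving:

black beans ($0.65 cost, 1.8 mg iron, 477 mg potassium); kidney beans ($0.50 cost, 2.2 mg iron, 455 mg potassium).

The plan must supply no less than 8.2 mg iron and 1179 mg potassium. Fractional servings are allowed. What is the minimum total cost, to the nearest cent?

With two linear requirements the optimum uses one or two foods; enumerate the corners.
black beans only: max(8.2/1.8, 1179/477) = 4.556 servings → $2.96.
kidney beans only: max(8.2/2.2, 1179/455) = 3.727 servings → $1.86.
black beans + kidney beans with both targets exact would need a negative amount; discard.
The minimum over all feasible corners is $1.86.

$1.86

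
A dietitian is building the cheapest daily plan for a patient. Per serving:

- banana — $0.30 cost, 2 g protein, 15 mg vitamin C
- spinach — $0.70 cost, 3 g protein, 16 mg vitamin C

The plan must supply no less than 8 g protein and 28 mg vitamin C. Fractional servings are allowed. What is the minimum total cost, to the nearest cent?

Check every corner: each single food scaled to meet both minima, and each pair solved so both constraints bind.
banana only: max(8/2, 28/15) = 4 servings → $1.20.
spinach only: max(8/3, 28/16) = 2.667 servings → $1.87.
banana + spinach: the both-tight solution has a negative serving — not a feasible corner.
Cheapest feasible corner: $1.20.

$1.20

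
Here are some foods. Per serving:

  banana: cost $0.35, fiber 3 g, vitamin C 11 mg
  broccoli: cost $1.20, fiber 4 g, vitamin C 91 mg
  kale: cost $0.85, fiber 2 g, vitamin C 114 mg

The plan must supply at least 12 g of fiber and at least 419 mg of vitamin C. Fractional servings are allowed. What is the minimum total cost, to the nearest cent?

For a min-cost LP with two ≥-constraints, a basic feasible solution has at most two positive variables.
banana only: max(12/3, 419/11) = 38.09 servings → $13.33.
broccoli only: max(12/4, 419/91) = 4.604 servings → $5.53.
kale only: max(12/2, 419/114) = 6 servings → $5.10.
banana + broccoli with both targets exact would need a negative amount; discard.
banana + kale with both tight: 1.656 servings and 3.516 servings → $3.57.
broccoli + kale with both tight: 1.934 servings and 2.131 servings → $4.13.
So the least-cost plan costs $3.57.

$3.57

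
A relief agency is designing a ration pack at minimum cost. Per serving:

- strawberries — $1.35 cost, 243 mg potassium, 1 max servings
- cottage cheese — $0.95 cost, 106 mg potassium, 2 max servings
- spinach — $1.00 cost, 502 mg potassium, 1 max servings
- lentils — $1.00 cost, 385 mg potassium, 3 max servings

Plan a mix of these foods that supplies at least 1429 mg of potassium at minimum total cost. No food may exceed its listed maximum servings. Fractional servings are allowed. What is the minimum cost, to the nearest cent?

Cost per mg of potassium: spinach $0.0020, lentils $0.0026, strawberries $0.0056, cottage cheese $0.0090.
Take 1 serving of spinach: +502.0 mg potassium for $1.00 (total $1.00, still need 927.0 mg).
Take 2.408 servings of lentils: +927.0 mg potassium for $2.41 (total $3.41, still need 0.0 mg).
Greedy by cheapest-per-mg is optimal for a single linear constraint, so the minimum cost is $3.41.

$3.41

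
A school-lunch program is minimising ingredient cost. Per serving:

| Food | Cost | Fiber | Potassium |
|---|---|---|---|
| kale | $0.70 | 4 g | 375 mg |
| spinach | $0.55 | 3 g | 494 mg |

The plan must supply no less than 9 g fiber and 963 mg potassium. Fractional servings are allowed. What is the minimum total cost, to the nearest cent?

The cheapest plan sits at a corner of the feasible region — with two constraints it uses at most two foods.
kale only: max(9/4, 963/375) = 2.568 servings → $1.80.
spinach only: max(9/3, 963/494) = 3 servings → $1.65.
kale + spinach with both tight: 1.83 servings and 0.5605 servings → $1.59.
The minimum over all feasible corners is $1.59.

$1.59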